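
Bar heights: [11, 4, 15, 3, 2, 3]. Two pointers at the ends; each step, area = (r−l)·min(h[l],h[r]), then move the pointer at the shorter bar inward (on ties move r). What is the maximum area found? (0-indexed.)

[0,5] min(11,3)*5=15 best=15 * → r--
[0,4] min(11,2)*4=8 best=15 → r--
[0,3] min(11,3)*3=9 best=15 → r--
[0,2] min(11,15)*2=22 best=22 * → l++
[1,2] min(4,15)*1=4 best=22 → l++

max area = 22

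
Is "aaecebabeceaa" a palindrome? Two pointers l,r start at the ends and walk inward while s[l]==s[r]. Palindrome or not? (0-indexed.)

palindrome

l=0 r=12: 'a'=='a', l++,r--
l=1 r=11: 'a'=='a', l++,r--
l=2 r=10: 'e'=='e', l++,r--
l=3 r=9: 'c'=='c', l++,r--
l=4 r=8: 'e'=='e', l++,r--
l=5 r=7: 'b'=='b', l++,r--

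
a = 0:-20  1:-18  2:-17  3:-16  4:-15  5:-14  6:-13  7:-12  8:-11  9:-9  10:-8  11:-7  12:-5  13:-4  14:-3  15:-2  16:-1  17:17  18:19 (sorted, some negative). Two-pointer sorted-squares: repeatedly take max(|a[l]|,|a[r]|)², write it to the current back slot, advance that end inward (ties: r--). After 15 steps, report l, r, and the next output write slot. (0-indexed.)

l=13, r=16, next write slot=3

[0,18] |-20|>|19| out[18]=400 → l++
[1,18] |-18|<=|19| out[17]=361 → r--
[1,17] |-18|>|17| out[16]=324 → l++
[2,17] |-17|<=|17| out[15]=289 → r--
[2,16] |-17|>|-1| out[14]=289 → l++
[3,16] |-16|>|-1| out[13]=256 → l++
[4,16] |-15|>|-1| out[12]=225 → l++
[5,16] |-14|>|-1| out[11]=196 → l++
[6,16] |-13|>|-1| out[10]=169 → l++
[7,16] |-12|>|-1| out[9]=144 → l++
[8,16] |-11|>|-1| out[8]=121 → l++
[9,16] |-9|>|-1| out[7]=81 → l++
[10,16] |-8|>|-1| out[6]=64 → l++
[11,16] |-7|>|-1| out[5]=49 → l++
[12,16] |-5|>|-1| out[4]=25 → l++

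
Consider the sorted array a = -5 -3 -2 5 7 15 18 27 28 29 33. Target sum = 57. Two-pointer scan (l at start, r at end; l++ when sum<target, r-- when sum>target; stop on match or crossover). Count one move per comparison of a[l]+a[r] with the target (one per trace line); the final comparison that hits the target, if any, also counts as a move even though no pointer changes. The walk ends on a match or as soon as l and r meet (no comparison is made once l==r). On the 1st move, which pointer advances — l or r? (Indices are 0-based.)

l

[0,10] -5+33=28 <57 → l++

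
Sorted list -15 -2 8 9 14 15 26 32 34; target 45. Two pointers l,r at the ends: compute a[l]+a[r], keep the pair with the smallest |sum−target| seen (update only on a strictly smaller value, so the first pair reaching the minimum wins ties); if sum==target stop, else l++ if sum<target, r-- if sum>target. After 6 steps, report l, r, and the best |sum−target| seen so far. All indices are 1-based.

[1,9] -15+34=19 d=26 * → l++
[2,9] -2+34=32 d=13 * → l++
[3,9] 8+34=42 d=3 * → l++
[4,9] 9+34=43 d=2 * → l++
[5,9] 14+34=48 d=3 → r--
[5,8] 14+32=46 d=1 * → r--

l=5, r=7, best |Δ|=1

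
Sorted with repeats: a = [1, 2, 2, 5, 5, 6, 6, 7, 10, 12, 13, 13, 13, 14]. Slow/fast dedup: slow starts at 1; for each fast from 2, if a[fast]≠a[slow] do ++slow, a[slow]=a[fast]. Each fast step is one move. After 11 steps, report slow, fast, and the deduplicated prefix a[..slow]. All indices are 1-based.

slow=1 fast=2: a[fast]=2≠a[slow]=1 write a[2]=2, slow++,fast++
slow=2 fast=3: a[fast]=2=a[slow] dup, fast++
slow=2 fast=4: a[fast]=5≠a[slow]=2 write a[3]=5, slow++,fast++
slow=3 fast=5: a[fast]=5=a[slow] dup, fast++
slow=3 fast=6: a[fast]=6≠a[slow]=5 write a[4]=6, slow++,fast++
slow=4 fast=7: a[fast]=6=a[slow] dup, fast++
slow=4 fast=8: a[fast]=7≠a[slow]=6 write a[5]=7, slow++,fast++
slow=5 fast=9: a[fast]=10≠a[slow]=7 write a[6]=10, slow++,fast++
slow=6 fast=10: a[fast]=12≠a[slow]=10 write a[7]=12, slow++,fast++
slow=7 fast=11: a[fast]=13≠a[slow]=12 write a[8]=13, slow++,fast++
slow=8 fast=12: a[fast]=13=a[slow] dup, fast++

slow=8, fast=13, prefix=[1, 2, 5, 6, 7, 10, 12, 13]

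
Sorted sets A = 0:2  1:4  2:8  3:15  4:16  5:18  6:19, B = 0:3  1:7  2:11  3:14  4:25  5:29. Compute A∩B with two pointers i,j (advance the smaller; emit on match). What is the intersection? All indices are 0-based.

i=0 j=0: 2<3, i++
i=1 j=0: 4>3, j++
i=1 j=1: 4<7, i++
i=2 j=1: 8>7, j++
i=2 j=2: 8<11, i++
i=3 j=2: 15>11, j++
i=3 j=3: 15>14, j++
i=3 j=4: 15<25, i++
i=4 j=4: 16<25, i++
i=5 j=4: 18<25, i++
i=6 j=4: 19<25, i++

intersection = []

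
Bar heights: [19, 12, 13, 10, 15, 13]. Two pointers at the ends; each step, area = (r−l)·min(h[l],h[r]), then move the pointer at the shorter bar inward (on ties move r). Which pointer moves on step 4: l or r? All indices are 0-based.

r

l=0 r=5: min(19,13)*5=65 best=65 *, r--
l=0 r=4: min(19,15)*4=60 best=65, r--
l=0 r=3: min(19,10)*3=30 best=65, r--
l=0 r=2: min(19,13)*2=26 best=65, r--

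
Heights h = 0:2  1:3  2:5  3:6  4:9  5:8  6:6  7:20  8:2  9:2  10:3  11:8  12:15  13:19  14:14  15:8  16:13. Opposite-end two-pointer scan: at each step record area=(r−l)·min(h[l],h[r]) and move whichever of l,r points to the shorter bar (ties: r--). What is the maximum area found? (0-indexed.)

max area = 117

l=0 r=16: min(2,13)*16=32 best=32 *, l++
l=1 r=16: min(3,13)*15=45 best=45 *, l++
l=2 r=16: min(5,13)*14=70 best=70 *, l++
l=3 r=16: min(6,13)*13=78 best=78 *, l++
l=4 r=16: min(9,13)*12=108 best=108 *, l++
l=5 r=16: min(8,13)*11=88 best=108, l++
l=6 r=16: min(6,13)*10=60 best=108, l++
l=7 r=16: min(20,13)*9=117 best=117 *, r--
l=7 r=15: min(20,8)*8=64 best=117, r--
l=7 r=14: min(20,14)*7=98 best=117, r--
l=7 r=13: min(20,19)*6=114 best=117, r--
l=7 r=12: min(20,15)*5=75 best=117, r--
l=7 r=11: min(20,8)*4=32 best=117, r--
l=7 r=10: min(20,3)*3=9 best=117, r--
l=7 r=9: min(20,2)*2=4 best=117, r--
l=7 r=8: min(20,2)*1=2 best=117, r--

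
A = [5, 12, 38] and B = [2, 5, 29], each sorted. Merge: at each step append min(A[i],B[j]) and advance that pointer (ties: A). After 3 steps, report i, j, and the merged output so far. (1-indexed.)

i=1 j=1: A[i]=5>B[j]=2 take 2, j++
i=1 j=2: A[i]=5<=B[j]=5 take 5, i++
i=2 j=2: A[i]=12>B[j]=5 take 5, j++

i=2, j=3, merged so far=[2, 5, 5]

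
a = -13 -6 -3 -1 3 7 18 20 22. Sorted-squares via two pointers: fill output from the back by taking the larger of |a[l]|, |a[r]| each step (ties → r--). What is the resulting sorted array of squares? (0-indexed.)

[1, 9, 9, 36, 49, 169, 324, 400, 484]

[0,8] |-13|<=|22| out[8]=484 → r--
[0,7] |-13|<=|20| out[7]=400 → r--
[0,6] |-13|<=|18| out[6]=324 → r--
[0,5] |-13|>|7| out[5]=169 → l++
[1,5] |-6|<=|7| out[4]=49 → r--
[1,4] |-6|>|3| out[3]=36 → l++
[2,4] |-3|<=|3| out[2]=9 → r--
[2,3] |-3|>|-1| out[1]=9 → l++
[3,3] |-1|<=|-1| out[0]=1 → r--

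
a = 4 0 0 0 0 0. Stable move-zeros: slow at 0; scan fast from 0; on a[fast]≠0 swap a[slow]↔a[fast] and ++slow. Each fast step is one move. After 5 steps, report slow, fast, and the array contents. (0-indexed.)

slow=0 fast=0: a[fast]=4≠0 swap→a[0]=4, slow++,fast++
slow=1 fast=1: a[fast]=0, fast++
slow=1 fast=2: a[fast]=0, fast++
slow=1 fast=3: a[fast]=0, fast++
slow=1 fast=4: a[fast]=0, fast++

slow=1, fast=5, a=[4, 0, 0, 0, 0, 0]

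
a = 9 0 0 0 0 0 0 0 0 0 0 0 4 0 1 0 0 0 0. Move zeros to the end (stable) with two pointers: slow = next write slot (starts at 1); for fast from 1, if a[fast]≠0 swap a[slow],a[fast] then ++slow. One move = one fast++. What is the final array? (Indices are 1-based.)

slow=1 fast=1: a[fast]=9≠0 swap→a[1]=9, slow++,fast++
slow=2 fast=2: a[fast]=0, fast++
slow=2 fast=3: a[fast]=0, fast++
slow=2 fast=4: a[fast]=0, fast++
slow=2 fast=5: a[fast]=0, fast++
slow=2 fast=6: a[fast]=0, fast++
slow=2 fast=7: a[fast]=0, fast++
slow=2 fast=8: a[fast]=0, fast++
slow=2 fast=9: a[fast]=0, fast++
slow=2 fast=10: a[fast]=0, fast++
slow=2 fast=11: a[fast]=0, fast++
slow=2 fast=12: a[fast]=0, fast++
slow=2 fast=13: a[fast]=4≠0 swap→a[2]=4, slow++,fast++
slow=3 fast=14: a[fast]=0, fast++
slow=3 fast=15: a[fast]=1≠0 swap→a[3]=1, slow++,fast++
slow=4 fast=16: a[fast]=0, fast++
slow=4 fast=17: a[fast]=0, fast++
slow=4 fast=18: a[fast]=0, fast++
slow=4 fast=19: a[fast]=0, fast++

[9, 4, 1, 0, 0, 0, 0, 0, 0, 0, 0, 0, 0, 0, 0, 0, 0, 0, 0]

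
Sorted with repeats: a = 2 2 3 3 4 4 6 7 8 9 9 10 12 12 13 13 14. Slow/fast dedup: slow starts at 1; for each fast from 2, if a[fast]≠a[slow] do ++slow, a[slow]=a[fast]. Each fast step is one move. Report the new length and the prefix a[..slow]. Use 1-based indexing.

(s=1,f=2) a[fast]=2=a[slow] dup → fast++
(s=1,f=3) a[fast]=3≠a[slow]=2 write a[2]=3 → slow++,fast++
(s=2,f=4) a[fast]=3=a[slow] dup → fast++
(s=2,f=5) a[fast]=4≠a[slow]=3 write a[3]=4 → slow++,fast++
(s=3,f=6) a[fast]=4=a[slow] dup → fast++
(s=3,f=7) a[fast]=6≠a[slow]=4 write a[4]=6 → slow++,fast++
(s=4,f=8) a[fast]=7≠a[slow]=6 write a[5]=7 → slow++,fast++
(s=5,f=9) a[fast]=8≠a[slow]=7 write a[6]=8 → slow++,fast++
(s=6,f=10) a[fast]=9≠a[slow]=8 write a[7]=9 → slow++,fast++
(s=7,f=11) a[fast]=9=a[slow] dup → fast++
(s=7,f=12) a[fast]=10≠a[slow]=9 write a[8]=10 → slow++,fast++
(s=8,f=13) a[fast]=12≠a[slow]=10 write a[9]=12 → slow++,fast++
(s=9,f=14) a[fast]=12=a[slow] dup → fast++
(s=9,f=15) a[fast]=13≠a[slow]=12 write a[10]=13 → slow++,fast++
(s=10,f=16) a[fast]=13=a[slow] dup → fast++
(s=10,f=17) a[fast]=14≠a[slow]=13 write a[11]=14 → slow++,fast++

length 11; prefix = [2, 3, 4, 6, 7, 8, 9, 10, 12, 13, 14]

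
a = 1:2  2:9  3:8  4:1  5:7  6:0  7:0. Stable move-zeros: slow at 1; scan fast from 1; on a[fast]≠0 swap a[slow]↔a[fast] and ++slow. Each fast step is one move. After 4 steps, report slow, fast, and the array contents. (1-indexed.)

slow=5, fast=5, a=[2, 9, 8, 1, 7, 0, 0]

(s=1,f=1) a[fast]=2≠0 swap→a[1]=2 → slow++,fast++
(s=2,f=2) a[fast]=9≠0 swap→a[2]=9 → slow++,fast++
(s=3,f=3) a[fast]=8≠0 swap→a[3]=8 → slow++,fast++
(s=4,f=4) a[fast]=1≠0 swap→a[4]=1 → slow++,fast++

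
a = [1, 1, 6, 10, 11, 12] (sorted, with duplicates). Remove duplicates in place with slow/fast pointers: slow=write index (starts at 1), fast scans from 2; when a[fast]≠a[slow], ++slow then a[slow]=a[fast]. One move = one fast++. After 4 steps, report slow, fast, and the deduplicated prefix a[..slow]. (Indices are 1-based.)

slow=4, fast=6, prefix=[1, 6, 10, 11]

(s=1,f=2) a[fast]=1=a[slow] dup → fast++
(s=1,f=3) a[fast]=6≠a[slow]=1 write a[2]=6 → slow++,fast++
(s=2,f=4) a[fast]=10≠a[slow]=6 write a[3]=10 → slow++,fast++
(s=3,f=5) a[fast]=11≠a[slow]=10 write a[4]=11 → slow++,fast++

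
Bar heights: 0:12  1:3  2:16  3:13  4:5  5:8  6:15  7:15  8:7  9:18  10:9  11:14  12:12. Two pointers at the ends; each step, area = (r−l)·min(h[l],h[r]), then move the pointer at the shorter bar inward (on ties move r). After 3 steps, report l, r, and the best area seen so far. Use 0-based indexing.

l=0 r=12: min(12,12)*12=144 best=144 *, r--
l=0 r=11: min(12,14)*11=132 best=144, l++
l=1 r=11: min(3,14)*10=30 best=144, l++

l=2, r=11, best area=144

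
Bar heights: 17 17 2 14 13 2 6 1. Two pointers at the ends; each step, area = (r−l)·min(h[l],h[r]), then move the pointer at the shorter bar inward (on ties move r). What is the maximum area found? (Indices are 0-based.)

[0,7] min(17,1)*7=7 best=7 * → r--
[0,6] min(17,6)*6=36 best=36 * → r--
[0,5] min(17,2)*5=10 best=36 → r--
[0,4] min(17,13)*4=52 best=52 * → r--
[0,3] min(17,14)*3=42 best=52 → r--
[0,2] min(17,2)*2=4 best=52 → r--
[0,1] min(17,17)*1=17 best=52 → r--

max area = 52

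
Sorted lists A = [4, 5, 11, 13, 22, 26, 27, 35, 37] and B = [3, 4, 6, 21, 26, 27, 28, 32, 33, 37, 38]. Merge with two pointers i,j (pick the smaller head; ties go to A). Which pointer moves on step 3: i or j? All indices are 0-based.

j

i=0 j=0: A[i]=4>B[j]=3 take 3, j++
i=0 j=1: A[i]=4<=B[j]=4 take 4, i++
i=1 j=1: A[i]=5>B[j]=4 take 4, j++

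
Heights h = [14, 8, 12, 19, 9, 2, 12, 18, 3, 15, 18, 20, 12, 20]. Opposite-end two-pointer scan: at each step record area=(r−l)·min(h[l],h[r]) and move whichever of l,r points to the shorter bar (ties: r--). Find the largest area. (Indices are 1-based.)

max area = 190

l=1 r=14: min(14,20)*13=182 best=182 *, l++
l=2 r=14: min(8,20)*12=96 best=182, l++
l=3 r=14: min(12,20)*11=132 best=182, l++
l=4 r=14: min(19,20)*10=190 best=190 *, l++
l=5 r=14: min(9,20)*9=81 best=190, l++
l=6 r=14: min(2,20)*8=16 best=190, l++
l=7 r=14: min(12,20)*7=84 best=190, l++
l=8 r=14: min(18,20)*6=108 best=190, l++
l=9 r=14: min(3,20)*5=15 best=190, l++
l=10 r=14: min(15,20)*4=60 best=190, l++
l=11 r=14: min(18,20)*3=54 best=190, l++
l=12 r=14: min(20,20)*2=40 best=190, r--
l=12 r=13: min(20,12)*1=12 best=190, r--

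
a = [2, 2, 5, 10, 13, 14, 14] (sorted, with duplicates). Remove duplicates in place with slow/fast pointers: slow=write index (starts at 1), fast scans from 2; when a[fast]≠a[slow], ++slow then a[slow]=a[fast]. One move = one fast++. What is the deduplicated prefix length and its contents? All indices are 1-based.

slow=1 fast=2: a[fast]=2=a[slow] dup, fast++
slow=1 fast=3: a[fast]=5≠a[slow]=2 write a[2]=5, slow++,fast++
slow=2 fast=4: a[fast]=10≠a[slow]=5 write a[3]=10, slow++,fast++
slow=3 fast=5: a[fast]=13≠a[slow]=10 write a[4]=13, slow++,fast++
slow=4 fast=6: a[fast]=14≠a[slow]=13 write a[5]=14, slow++,fast++
slow=5 fast=7: a[fast]=14=a[slow] dup, fast++

length 5; prefix = [2, 5, 10, 13, 14]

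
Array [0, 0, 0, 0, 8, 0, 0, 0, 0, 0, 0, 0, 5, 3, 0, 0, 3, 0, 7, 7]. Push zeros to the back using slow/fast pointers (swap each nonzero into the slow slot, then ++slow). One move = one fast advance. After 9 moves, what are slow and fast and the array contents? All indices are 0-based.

slow=0 fast=0: a[fast]=0, fast++
slow=0 fast=1: a[fast]=0, fast++
slow=0 fast=2: a[fast]=0, fast++
slow=0 fast=3: a[fast]=0, fast++
slow=0 fast=4: a[fast]=8≠0 swap→a[0]=8, slow++,fast++
slow=1 fast=5: a[fast]=0, fast++
slow=1 fast=6: a[fast]=0, fast++
slow=1 fast=7: a[fast]=0, fast++
slow=1 fast=8: a[fast]=0, fast++

slow=1, fast=9, a=[8, 0, 0, 0, 0, 0, 0, 0, 0, 0, 0, 0, 5, 3, 0, 0, 3, 0, 7, 7]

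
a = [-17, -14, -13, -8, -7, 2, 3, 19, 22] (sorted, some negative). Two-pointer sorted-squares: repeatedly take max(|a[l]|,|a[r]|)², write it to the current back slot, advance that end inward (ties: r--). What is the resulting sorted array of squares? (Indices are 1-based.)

[4, 9, 49, 64, 169, 196, 289, 361, 484]

l=1 r=9: |-17|<=|22| out[9]=484, r--
l=1 r=8: |-17|<=|19| out[8]=361, r--
l=1 r=7: |-17|>|3| out[7]=289, l++
l=2 r=7: |-14|>|3| out[6]=196, l++
l=3 r=7: |-13|>|3| out[5]=169, l++
l=4 r=7: |-8|>|3| out[4]=64, l++
l=5 r=7: |-7|>|3| out[3]=49, l++
l=6 r=7: |2|<=|3| out[2]=9, r--
l=6 r=6: |2|<=|2| out[1]=4, r--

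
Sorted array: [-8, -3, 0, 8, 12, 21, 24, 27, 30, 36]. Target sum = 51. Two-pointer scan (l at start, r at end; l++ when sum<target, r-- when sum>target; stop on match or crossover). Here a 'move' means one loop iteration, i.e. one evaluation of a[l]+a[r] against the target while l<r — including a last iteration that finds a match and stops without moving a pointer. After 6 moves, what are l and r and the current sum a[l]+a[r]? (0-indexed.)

l=0 r=9: -8+36=28 <51, l++
l=1 r=9: -3+36=33 <51, l++
l=2 r=9: 0+36=36 <51, l++
l=3 r=9: 8+36=44 <51, l++
l=4 r=9: 12+36=48 <51, l++
l=5 r=9: 21+36=57 >51, r--

l=5, r=8, sum=51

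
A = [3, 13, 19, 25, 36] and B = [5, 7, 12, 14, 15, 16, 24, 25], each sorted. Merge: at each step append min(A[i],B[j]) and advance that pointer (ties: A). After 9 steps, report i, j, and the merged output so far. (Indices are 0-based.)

[i=0,j=0] A[i]=3<=B[j]=5 take 3 → i++
[i=1,j=0] A[i]=13>B[j]=5 take 5 → j++
[i=1,j=1] A[i]=13>B[j]=7 take 7 → j++
[i=1,j=2] A[i]=13>B[j]=12 take 12 → j++
[i=1,j=3] A[i]=13<=B[j]=14 take 13 → i++
[i=2,j=3] A[i]=19>B[j]=14 take 14 → j++
[i=2,j=4] A[i]=19>B[j]=15 take 15 → j++
[i=2,j=5] A[i]=19>B[j]=16 take 16 → j++
[i=2,j=6] A[i]=19<=B[j]=24 take 19 → i++

i=3, j=6, merged so far=[3, 5, 7, 12, 13, 14, 15, 16, 19]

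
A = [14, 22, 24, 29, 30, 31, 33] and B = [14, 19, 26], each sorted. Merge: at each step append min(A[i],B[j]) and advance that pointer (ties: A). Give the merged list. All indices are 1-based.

[i=1,j=1] A[i]=14<=B[j]=14 take 14 → i++
[i=2,j=1] A[i]=22>B[j]=14 take 14 → j++
[i=2,j=2] A[i]=22>B[j]=19 take 19 → j++
[i=2,j=3] A[i]=22<=B[j]=26 take 22 → i++
[i=3,j=3] A[i]=24<=B[j]=26 take 24 → i++
[i=4,j=3] A[i]=29>B[j]=26 take 26 → j++
[i=4,j=4] B done, take A[i]=29 → i++
[i=5,j=4] B done, take A[i]=30 → i++
[i=6,j=4] B done, take A[i]=31 → i++
[i=7,j=4] B done, take A[i]=33 → i++

[14, 14, 19, 22, 24, 26, 29, 30, 31, 33]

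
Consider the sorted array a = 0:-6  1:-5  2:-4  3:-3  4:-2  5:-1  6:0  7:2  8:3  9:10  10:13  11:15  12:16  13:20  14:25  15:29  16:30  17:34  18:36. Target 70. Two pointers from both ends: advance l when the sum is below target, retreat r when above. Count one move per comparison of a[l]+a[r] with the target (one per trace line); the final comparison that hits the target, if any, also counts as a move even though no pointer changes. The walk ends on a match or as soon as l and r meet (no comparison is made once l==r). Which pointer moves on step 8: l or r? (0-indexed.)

l

[0,18] -6+36=30 <70 → l++
[1,18] -5+36=31 <70 → l++
[2,18] -4+36=32 <70 → l++
[3,18] -3+36=33 <70 → l++
[4,18] -2+36=34 <70 → l++
[5,18] -1+36=35 <70 → l++
[6,18] 0+36=36 <70 → l++
[7,18] 2+36=38 <70 → l++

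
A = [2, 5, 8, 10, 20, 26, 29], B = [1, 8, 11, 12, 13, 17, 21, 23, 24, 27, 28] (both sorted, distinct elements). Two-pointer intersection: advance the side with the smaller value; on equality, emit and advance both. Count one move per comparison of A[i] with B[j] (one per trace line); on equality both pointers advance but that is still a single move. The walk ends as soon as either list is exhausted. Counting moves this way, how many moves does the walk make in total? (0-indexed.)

16 moves

[i=0,j=0] 2>1 → j++
[i=0,j=1] 2<8 → i++
[i=1,j=1] 5<8 → i++
[i=2,j=1] 8==8 emit → i++,j++
[i=3,j=2] 10<11 → i++
[i=4,j=2] 20>11 → j++
[i=4,j=3] 20>12 → j++
[i=4,j=4] 20>13 → j++
[i=4,j=5] 20>17 → j++
[i=4,j=6] 20<21 → i++
[i=5,j=6] 26>21 → j++
[i=5,j=7] 26>23 → j++
[i=5,j=8] 26>24 → j++
[i=5,j=9] 26<27 → i++
[i=6,j=9] 29>27 → j++
[i=6,j=10] 29>28 → j++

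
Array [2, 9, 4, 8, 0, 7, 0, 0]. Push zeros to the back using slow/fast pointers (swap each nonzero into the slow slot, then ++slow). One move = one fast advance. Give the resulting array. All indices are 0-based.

slow=0 fast=0: a[fast]=2≠0 swap→a[0]=2, slow++,fast++
slow=1 fast=1: a[fast]=9≠0 swap→a[1]=9, slow++,fast++
slow=2 fast=2: a[fast]=4≠0 swap→a[2]=4, slow++,fast++
slow=3 fast=3: a[fast]=8≠0 swap→a[3]=8, slow++,fast++
slow=4 fast=4: a[fast]=0, fast++
slow=4 fast=5: a[fast]=7≠0 swap→a[4]=7, slow++,fast++
slow=5 fast=6: a[fast]=0, fast++
slow=5 fast=7: a[fast]=0, fast++

[2, 9, 4, 8, 7, 0, 0, 0]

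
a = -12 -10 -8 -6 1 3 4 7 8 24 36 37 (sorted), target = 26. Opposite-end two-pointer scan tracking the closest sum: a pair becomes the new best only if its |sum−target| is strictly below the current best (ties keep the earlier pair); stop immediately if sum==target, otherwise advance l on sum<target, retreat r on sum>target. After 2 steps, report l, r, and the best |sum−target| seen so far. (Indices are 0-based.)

[0,11] -12+37=25 d=1 * → l++
[1,11] -10+37=27 d=1 → r--

l=1, r=10, best |Δ|=1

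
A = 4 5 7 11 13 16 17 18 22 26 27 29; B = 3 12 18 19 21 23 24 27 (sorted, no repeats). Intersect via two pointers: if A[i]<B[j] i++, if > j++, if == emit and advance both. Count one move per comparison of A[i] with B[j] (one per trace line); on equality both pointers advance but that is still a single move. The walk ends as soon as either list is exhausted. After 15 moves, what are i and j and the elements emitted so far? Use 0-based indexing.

i=0 j=0: 4>3, j++
i=0 j=1: 4<12, i++
i=1 j=1: 5<12, i++
i=2 j=1: 7<12, i++
i=3 j=1: 11<12, i++
i=4 j=1: 13>12, j++
i=4 j=2: 13<18, i++
i=5 j=2: 16<18, i++
i=6 j=2: 17<18, i++
i=7 j=2: 18==18 emit, i++,j++
i=8 j=3: 22>19, j++
i=8 j=4: 22>21, j++
i=8 j=5: 22<23, i++
i=9 j=5: 26>23, j++
i=9 j=6: 26>24, j++

i=9, j=7, emitted=[18]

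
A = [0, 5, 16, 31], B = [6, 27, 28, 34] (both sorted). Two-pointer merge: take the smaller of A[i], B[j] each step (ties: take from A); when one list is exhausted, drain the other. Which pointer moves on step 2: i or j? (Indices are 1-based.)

i

i=1 j=1: A[i]=0<=B[j]=6 take 0, i++
i=2 j=1: A[i]=5<=B[j]=6 take 5, i++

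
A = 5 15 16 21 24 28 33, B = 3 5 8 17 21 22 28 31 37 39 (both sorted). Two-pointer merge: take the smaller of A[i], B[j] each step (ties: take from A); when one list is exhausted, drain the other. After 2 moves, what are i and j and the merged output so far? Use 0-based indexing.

i=1, j=1, merged so far=[3, 5]

[i=0,j=0] A[i]=5>B[j]=3 take 3 → j++
[i=0,j=1] A[i]=5<=B[j]=5 take 5 → i++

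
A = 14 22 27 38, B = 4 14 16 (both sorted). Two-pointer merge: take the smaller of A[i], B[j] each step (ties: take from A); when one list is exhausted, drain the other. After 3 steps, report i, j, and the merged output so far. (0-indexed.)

i=0 j=0: A[i]=14>B[j]=4 take 4, j++
i=0 j=1: A[i]=14<=B[j]=14 take 14, i++
i=1 j=1: A[i]=22>B[j]=14 take 14, j++

i=1, j=2, merged so far=[4, 14, 14]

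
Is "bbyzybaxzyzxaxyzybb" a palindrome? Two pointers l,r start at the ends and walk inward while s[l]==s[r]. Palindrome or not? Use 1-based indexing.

l=1 r=19: 'b'=='b', l++,r--
l=2 r=18: 'b'=='b', l++,r--
l=3 r=17: 'y'=='y', l++,r--
l=4 r=16: 'z'=='z', l++,r--
l=5 r=15: 'y'=='y', l++,r--
l=6 r=14: 'b'!='x', stop

not a palindrome (mismatch at 6,14)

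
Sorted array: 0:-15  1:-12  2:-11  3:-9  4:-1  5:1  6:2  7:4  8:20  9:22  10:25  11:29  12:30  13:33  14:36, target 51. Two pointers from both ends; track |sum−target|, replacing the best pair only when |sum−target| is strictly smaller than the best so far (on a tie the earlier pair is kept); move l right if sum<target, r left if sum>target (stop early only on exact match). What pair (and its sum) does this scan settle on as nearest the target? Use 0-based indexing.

pair (22, 29) with sum 51 (|Δ|=0)

[0,14] -15+36=21 d=30 * → l++
[1,14] -12+36=24 d=27 * → l++
[2,14] -11+36=25 d=26 * → l++
[3,14] -9+36=27 d=24 * → l++
[4,14] -1+36=35 d=16 * → l++
[5,14] 1+36=37 d=14 * → l++
[6,14] 2+36=38 d=13 * → l++
[7,14] 4+36=40 d=11 * → l++
[8,14] 20+36=56 d=5 * → r--
[8,13] 20+33=53 d=2 * → r--
[8,12] 20+30=50 d=1 * → l++
[9,12] 22+30=52 d=1 → r--
[9,11] 22+29=51 d=0 * → stop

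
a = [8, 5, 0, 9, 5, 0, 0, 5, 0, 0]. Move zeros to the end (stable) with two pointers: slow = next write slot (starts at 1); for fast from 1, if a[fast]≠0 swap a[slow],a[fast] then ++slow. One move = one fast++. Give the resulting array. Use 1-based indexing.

slow=1 fast=1: a[fast]=8≠0 swap→a[1]=8, slow++,fast++
slow=2 fast=2: a[fast]=5≠0 swap→a[2]=5, slow++,fast++
slow=3 fast=3: a[fast]=0, fast++
slow=3 fast=4: a[fast]=9≠0 swap→a[3]=9, slow++,fast++
slow=4 fast=5: a[fast]=5≠0 swap→a[4]=5, slow++,fast++
slow=5 fast=6: a[fast]=0, fast++
slow=5 fast=7: a[fast]=0, fast++
slow=5 fast=8: a[fast]=5≠0 swap→a[5]=5, slow++,fast++
slow=6 fast=9: a[fast]=0, fast++
slow=6 fast=10: a[fast]=0, fast++

[8, 5, 9, 5, 5, 0, 0, 0, 0, 0]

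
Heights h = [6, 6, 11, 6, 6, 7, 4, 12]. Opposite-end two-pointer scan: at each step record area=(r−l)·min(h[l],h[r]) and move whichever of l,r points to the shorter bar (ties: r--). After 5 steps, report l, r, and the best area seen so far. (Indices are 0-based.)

l=0 r=7: min(6,12)*7=42 best=42 *, l++
l=1 r=7: min(6,12)*6=36 best=42, l++
l=2 r=7: min(11,12)*5=55 best=55 *, l++
l=3 r=7: min(6,12)*4=24 best=55, l++
l=4 r=7: min(6,12)*3=18 best=55, l++

l=5, r=7, best area=55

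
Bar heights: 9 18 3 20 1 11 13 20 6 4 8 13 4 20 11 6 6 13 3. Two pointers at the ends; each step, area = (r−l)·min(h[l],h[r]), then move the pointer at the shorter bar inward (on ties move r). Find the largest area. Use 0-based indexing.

max area = 216

l=0 r=18: min(9,3)*18=54 best=54 *, r--
l=0 r=17: min(9,13)*17=153 best=153 *, l++
l=1 r=17: min(18,13)*16=208 best=208 *, r--
l=1 r=16: min(18,6)*15=90 best=208, r--
l=1 r=15: min(18,6)*14=84 best=208, r--
l=1 r=14: min(18,11)*13=143 best=208, r--
l=1 r=13: min(18,20)*12=216 best=216 *, l++
l=2 r=13: min(3,20)*11=33 best=216, l++
l=3 r=13: min(20,20)*10=200 best=216, r--
l=3 r=12: min(20,4)*9=36 best=216, r--
l=3 r=11: min(20,13)*8=104 best=216, r--
l=3 r=10: min(20,8)*7=56 best=216, r--
l=3 r=9: min(20,4)*6=24 best=216, r--
l=3 r=8: min(20,6)*5=30 best=216, r--
l=3 r=7: min(20,20)*4=80 best=216, r--
l=3 r=6: min(20,13)*3=39 best=216, r--
l=3 r=5: min(20,11)*2=22 best=216, r--
l=3 r=4: min(20,1)*1=1 best=216, r--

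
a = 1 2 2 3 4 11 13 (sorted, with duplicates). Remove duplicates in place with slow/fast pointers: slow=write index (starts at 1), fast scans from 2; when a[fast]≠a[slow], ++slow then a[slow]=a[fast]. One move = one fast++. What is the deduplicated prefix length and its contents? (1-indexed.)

(s=1,f=2) a[fast]=2≠a[slow]=1 write a[2]=2 → slow++,fast++
(s=2,f=3) a[fast]=2=a[slow] dup → fast++
(s=2,f=4) a[fast]=3≠a[slow]=2 write a[3]=3 → slow++,fast++
(s=3,f=5) a[fast]=4≠a[slow]=3 write a[4]=4 → slow++,fast++
(s=4,f=6) a[fast]=11≠a[slow]=4 write a[5]=11 → slow++,fast++
(s=5,f=7) a[fast]=13≠a[slow]=11 write a[6]=13 → slow++,fast++

length 6; prefix = [1, 2, 3, 4, 11, 13]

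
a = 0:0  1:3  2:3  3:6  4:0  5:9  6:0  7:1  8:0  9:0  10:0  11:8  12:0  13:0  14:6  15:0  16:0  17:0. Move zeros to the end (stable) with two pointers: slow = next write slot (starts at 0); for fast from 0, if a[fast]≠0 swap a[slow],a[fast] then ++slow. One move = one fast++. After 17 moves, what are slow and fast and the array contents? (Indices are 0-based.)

slow=7, fast=17, a=[3, 3, 6, 9, 1, 8, 6, 0, 0, 0, 0, 0, 0, 0, 0, 0, 0, 0]

(s=0,f=0) a[fast]=0 → fast++
(s=0,f=1) a[fast]=3≠0 swap→a[0]=3 → slow++,fast++
(s=1,f=2) a[fast]=3≠0 swap→a[1]=3 → slow++,fast++
(s=2,f=3) a[fast]=6≠0 swap→a[2]=6 → slow++,fast++
(s=3,f=4) a[fast]=0 → fast++
(s=3,f=5) a[fast]=9≠0 swap→a[3]=9 → slow++,fast++
(s=4,f=6) a[fast]=0 → fast++
(s=4,f=7) a[fast]=1≠0 swap→a[4]=1 → slow++,fast++
(s=5,f=8) a[fast]=0 → fast++
(s=5,f=9) a[fast]=0 → fast++
(s=5,f=10) a[fast]=0 → fast++
(s=5,f=11) a[fast]=8≠0 swap→a[5]=8 → slow++,fast++
(s=6,f=12) a[fast]=0 → fast++
(s=6,f=13) a[fast]=0 → fast++
(s=6,f=14) a[fast]=6≠0 swap→a[6]=6 → slow++,fast++
(s=7,f=15) a[fast]=0 → fast++
(s=7,f=16) a[fast]=0 → fast++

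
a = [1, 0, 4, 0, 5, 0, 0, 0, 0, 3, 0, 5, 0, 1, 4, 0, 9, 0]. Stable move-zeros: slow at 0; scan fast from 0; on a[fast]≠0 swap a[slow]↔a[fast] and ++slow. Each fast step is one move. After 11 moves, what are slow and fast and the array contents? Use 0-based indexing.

(s=0,f=0) a[fast]=1≠0 swap→a[0]=1 → slow++,fast++
(s=1,f=1) a[fast]=0 → fast++
(s=1,f=2) a[fast]=4≠0 swap→a[1]=4 → slow++,fast++
(s=2,f=3) a[fast]=0 → fast++
(s=2,f=4) a[fast]=5≠0 swap→a[2]=5 → slow++,fast++
(s=3,f=5) a[fast]=0 → fast++
(s=3,f=6) a[fast]=0 → fast++
(s=3,f=7) a[fast]=0 → fast++
(s=3,f=8) a[fast]=0 → fast++
(s=3,f=9) a[fast]=3≠0 swap→a[3]=3 → slow++,fast++
(s=4,f=10) a[fast]=0 → fast++

slow=4, fast=11, a=[1, 4, 5, 3, 0, 0, 0, 0, 0, 0, 0, 5, 0, 1, 4, 0, 9, 0]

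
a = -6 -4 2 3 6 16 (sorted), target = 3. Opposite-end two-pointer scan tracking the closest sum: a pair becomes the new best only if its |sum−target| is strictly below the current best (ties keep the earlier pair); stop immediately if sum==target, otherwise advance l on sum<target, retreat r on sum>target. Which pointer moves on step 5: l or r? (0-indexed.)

[0,5] -6+16=10 d=7 * → r--
[0,4] -6+6=0 d=3 * → l++
[1,4] -4+6=2 d=1 * → l++
[2,4] 2+6=8 d=5 → r--
[2,3] 2+3=5 d=2 → r--

r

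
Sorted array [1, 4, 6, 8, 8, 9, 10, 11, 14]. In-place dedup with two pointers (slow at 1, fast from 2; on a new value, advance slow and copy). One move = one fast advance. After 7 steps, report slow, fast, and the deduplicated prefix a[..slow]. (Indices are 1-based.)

slow=7, fast=9, prefix=[1, 4, 6, 8, 9, 10, 11]

slow=1 fast=2: a[fast]=4≠a[slow]=1 write a[2]=4, slow++,fast++
slow=2 fast=3: a[fast]=6≠a[slow]=4 write a[3]=6, slow++,fast++
slow=3 fast=4: a[fast]=8≠a[slow]=6 write a[4]=8, slow++,fast++
slow=4 fast=5: a[fast]=8=a[slow] dup, fast++
slow=4 fast=6: a[fast]=9≠a[slow]=8 write a[5]=9, slow++,fast++
slow=5 fast=7: a[fast]=10≠a[slow]=9 write a[6]=10, slow++,fast++
slow=6 fast=8: a[fast]=11≠a[slow]=10 write a[7]=11, slow++,fast++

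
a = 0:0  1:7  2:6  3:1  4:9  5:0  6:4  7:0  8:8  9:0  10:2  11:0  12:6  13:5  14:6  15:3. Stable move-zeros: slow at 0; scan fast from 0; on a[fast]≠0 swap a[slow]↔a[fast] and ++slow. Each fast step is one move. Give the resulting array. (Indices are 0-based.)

[7, 6, 1, 9, 4, 8, 2, 6, 5, 6, 3, 0, 0, 0, 0, 0]

(s=0,f=0) a[fast]=0 → fast++
(s=0,f=1) a[fast]=7≠0 swap→a[0]=7 → slow++,fast++
(s=1,f=2) a[fast]=6≠0 swap→a[1]=6 → slow++,fast++
(s=2,f=3) a[fast]=1≠0 swap→a[2]=1 → slow++,fast++
(s=3,f=4) a[fast]=9≠0 swap→a[3]=9 → slow++,fast++
(s=4,f=5) a[fast]=0 → fast++
(s=4,f=6) a[fast]=4≠0 swap→a[4]=4 → slow++,fast++
(s=5,f=7) a[fast]=0 → fast++
(s=5,f=8) a[fast]=8≠0 swap→a[5]=8 → slow++,fast++
(s=6,f=9) a[fast]=0 → fast++
(s=6,f=10) a[fast]=2≠0 swap→a[6]=2 → slow++,fast++
(s=7,f=11) a[fast]=0 → fast++
(s=7,f=12) a[fast]=6≠0 swap→a[7]=6 → slow++,fast++
(s=8,f=13) a[fast]=5≠0 swap→a[8]=5 → slow++,fast++
(s=9,f=14) a[fast]=6≠0 swap→a[9]=6 → slow++,fast++
(s=10,f=15) a[fast]=3≠0 swap→a[10]=3 → slow++,fast++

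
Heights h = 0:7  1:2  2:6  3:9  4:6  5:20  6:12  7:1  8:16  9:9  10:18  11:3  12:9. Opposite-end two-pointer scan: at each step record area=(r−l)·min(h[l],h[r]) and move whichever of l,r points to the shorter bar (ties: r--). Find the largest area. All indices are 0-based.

max area = 90

[0,12] min(7,9)*12=84 best=84 * → l++
[1,12] min(2,9)*11=22 best=84 → l++
[2,12] min(6,9)*10=60 best=84 → l++
[3,12] min(9,9)*9=81 best=84 → r--
[3,11] min(9,3)*8=24 best=84 → r--
[3,10] min(9,18)*7=63 best=84 → l++
[4,10] min(6,18)*6=36 best=84 → l++
[5,10] min(20,18)*5=90 best=90 * → r--
[5,9] min(20,9)*4=36 best=90 → r--
[5,8] min(20,16)*3=48 best=90 → r--
[5,7] min(20,1)*2=2 best=90 → r--
[5,6] min(20,12)*1=12 best=90 → r--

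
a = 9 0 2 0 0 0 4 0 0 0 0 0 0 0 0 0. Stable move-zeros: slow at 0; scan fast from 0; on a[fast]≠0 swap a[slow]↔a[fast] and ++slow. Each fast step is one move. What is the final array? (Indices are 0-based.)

[9, 2, 4, 0, 0, 0, 0, 0, 0, 0, 0, 0, 0, 0, 0, 0]

slow=0 fast=0: a[fast]=9≠0 swap→a[0]=9, slow++,fast++
slow=1 fast=1: a[fast]=0, fast++
slow=1 fast=2: a[fast]=2≠0 swap→a[1]=2, slow++,fast++
slow=2 fast=3: a[fast]=0, fast++
slow=2 fast=4: a[fast]=0, fast++
slow=2 fast=5: a[fast]=0, fast++
slow=2 fast=6: a[fast]=4≠0 swap→a[2]=4, slow++,fast++
slow=3 fast=7: a[fast]=0, fast++
slow=3 fast=8: a[fast]=0, fast++
slow=3 fast=9: a[fast]=0, fast++
slow=3 fast=10: a[fast]=0, fast++
slow=3 fast=11: a[fast]=0, fast++
slow=3 fast=12: a[fast]=0, fast++
slow=3 fast=13: a[fast]=0, fast++
slow=3 fast=14: a[fast]=0, fast++
slow=3 fast=15: a[fast]=0, fast++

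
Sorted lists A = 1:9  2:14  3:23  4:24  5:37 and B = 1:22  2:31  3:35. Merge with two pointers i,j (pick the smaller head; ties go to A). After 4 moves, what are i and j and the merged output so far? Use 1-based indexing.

[i=1,j=1] A[i]=9<=B[j]=22 take 9 → i++
[i=2,j=1] A[i]=14<=B[j]=22 take 14 → i++
[i=3,j=1] A[i]=23>B[j]=22 take 22 → j++
[i=3,j=2] A[i]=23<=B[j]=31 take 23 → i++

i=4, j=2, merged so far=[9, 14, 22, 23]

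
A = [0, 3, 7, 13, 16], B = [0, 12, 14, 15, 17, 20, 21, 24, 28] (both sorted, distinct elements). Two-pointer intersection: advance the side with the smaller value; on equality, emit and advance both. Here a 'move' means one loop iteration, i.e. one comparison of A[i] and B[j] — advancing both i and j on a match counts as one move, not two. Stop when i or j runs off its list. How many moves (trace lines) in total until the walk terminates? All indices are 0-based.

8 moves

i=0 j=0: 0==0 emit, i++,j++
i=1 j=1: 3<12, i++
i=2 j=1: 7<12, i++
i=3 j=1: 13>12, j++
i=3 j=2: 13<14, i++
i=4 j=2: 16>14, j++
i=4 j=3: 16>15, j++
i=4 j=4: 16<17, i++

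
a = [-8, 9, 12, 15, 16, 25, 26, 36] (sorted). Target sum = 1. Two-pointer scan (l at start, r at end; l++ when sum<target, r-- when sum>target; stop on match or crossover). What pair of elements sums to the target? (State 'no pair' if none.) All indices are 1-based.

l=1 r=8: -8+36=28 >1, r--
l=1 r=7: -8+26=18 >1, r--
l=1 r=6: -8+25=17 >1, r--
l=1 r=5: -8+16=8 >1, r--
l=1 r=4: -8+15=7 >1, r--
l=1 r=3: -8+12=4 >1, r--
l=1 r=2: -8+9=1, found

(-8, 9)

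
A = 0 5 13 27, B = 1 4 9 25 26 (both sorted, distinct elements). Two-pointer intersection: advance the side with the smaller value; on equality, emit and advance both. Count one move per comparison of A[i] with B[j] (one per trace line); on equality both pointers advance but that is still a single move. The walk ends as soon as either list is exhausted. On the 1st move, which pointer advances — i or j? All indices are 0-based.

i=0 j=0: 0<1, i++

i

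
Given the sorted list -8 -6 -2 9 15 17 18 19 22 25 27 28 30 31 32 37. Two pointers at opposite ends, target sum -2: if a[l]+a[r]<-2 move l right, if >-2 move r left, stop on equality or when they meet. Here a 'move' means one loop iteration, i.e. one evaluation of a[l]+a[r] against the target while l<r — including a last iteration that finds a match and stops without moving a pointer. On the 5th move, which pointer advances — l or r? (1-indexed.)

r

l=1 r=16: -8+37=29 >-2, r--
l=1 r=15: -8+32=24 >-2, r--
l=1 r=14: -8+31=23 >-2, r--
l=1 r=13: -8+30=22 >-2, r--
l=1 r=12: -8+28=20 >-2, r--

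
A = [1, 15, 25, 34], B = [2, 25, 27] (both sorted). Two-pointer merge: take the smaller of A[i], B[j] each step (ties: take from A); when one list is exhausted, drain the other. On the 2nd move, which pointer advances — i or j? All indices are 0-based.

[i=0,j=0] A[i]=1<=B[j]=2 take 1 → i++
[i=1,j=0] A[i]=15>B[j]=2 take 2 → j++

j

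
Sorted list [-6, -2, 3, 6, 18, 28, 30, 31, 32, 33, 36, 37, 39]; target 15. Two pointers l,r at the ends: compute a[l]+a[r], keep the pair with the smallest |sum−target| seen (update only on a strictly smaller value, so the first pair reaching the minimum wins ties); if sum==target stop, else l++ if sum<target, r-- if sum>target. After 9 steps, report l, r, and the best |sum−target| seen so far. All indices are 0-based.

l=1, r=4, best |Δ|=3

l=0 r=12: -6+39=33 d=18 *, r--
l=0 r=11: -6+37=31 d=16 *, r--
l=0 r=10: -6+36=30 d=15 *, r--
l=0 r=9: -6+33=27 d=12 *, r--
l=0 r=8: -6+32=26 d=11 *, r--
l=0 r=7: -6+31=25 d=10 *, r--
l=0 r=6: -6+30=24 d=9 *, r--
l=0 r=5: -6+28=22 d=7 *, r--
l=0 r=4: -6+18=12 d=3 *, l++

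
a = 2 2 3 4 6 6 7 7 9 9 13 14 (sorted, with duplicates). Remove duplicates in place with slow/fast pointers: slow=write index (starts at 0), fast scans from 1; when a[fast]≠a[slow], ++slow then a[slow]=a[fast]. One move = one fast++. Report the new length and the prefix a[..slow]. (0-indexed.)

length 8; prefix = [2, 3, 4, 6, 7, 9, 13, 14]

slow=0 fast=1: a[fast]=2=a[slow] dup, fast++
slow=0 fast=2: a[fast]=3≠a[slow]=2 write a[1]=3, slow++,fast++
slow=1 fast=3: a[fast]=4≠a[slow]=3 write a[2]=4, slow++,fast++
slow=2 fast=4: a[fast]=6≠a[slow]=4 write a[3]=6, slow++,fast++
slow=3 fast=5: a[fast]=6=a[slow] dup, fast++
slow=3 fast=6: a[fast]=7≠a[slow]=6 write a[4]=7, slow++,fast++
slow=4 fast=7: a[fast]=7=a[slow] dup, fast++
slow=4 fast=8: a[fast]=9≠a[slow]=7 write a[5]=9, slow++,fast++
slow=5 fast=9: a[fast]=9=a[slow] dup, fast++
slow=5 fast=10: a[fast]=13≠a[slow]=9 write a[6]=13, slow++,fast++
slow=6 fast=11: a[fast]=14≠a[slow]=13 write a[7]=14, slow++,fast++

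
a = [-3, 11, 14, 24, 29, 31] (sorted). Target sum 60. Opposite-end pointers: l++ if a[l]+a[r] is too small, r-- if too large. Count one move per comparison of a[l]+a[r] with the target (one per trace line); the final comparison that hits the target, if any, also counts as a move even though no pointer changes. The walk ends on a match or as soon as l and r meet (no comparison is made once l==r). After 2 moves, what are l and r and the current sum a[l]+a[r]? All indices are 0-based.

[0,5] -3+31=28 <60 → l++
[1,5] 11+31=42 <60 → l++

l=2, r=5, sum=45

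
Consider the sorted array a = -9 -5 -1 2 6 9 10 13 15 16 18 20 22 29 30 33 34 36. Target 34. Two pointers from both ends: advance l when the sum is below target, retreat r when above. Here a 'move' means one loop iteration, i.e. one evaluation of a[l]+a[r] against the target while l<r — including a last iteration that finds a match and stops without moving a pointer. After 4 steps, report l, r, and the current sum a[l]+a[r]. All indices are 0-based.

l=3, r=16, sum=36

[0,17] -9+36=27 <34 → l++
[1,17] -5+36=31 <34 → l++
[2,17] -1+36=35 >34 → r--
[2,16] -1+34=33 <34 → l++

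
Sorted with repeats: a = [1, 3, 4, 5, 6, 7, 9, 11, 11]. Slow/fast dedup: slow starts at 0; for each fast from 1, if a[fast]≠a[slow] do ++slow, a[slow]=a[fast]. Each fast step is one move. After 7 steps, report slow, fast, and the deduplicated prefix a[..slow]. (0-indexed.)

slow=7, fast=8, prefix=[1, 3, 4, 5, 6, 7, 9, 11]

(s=0,f=1) a[fast]=3≠a[slow]=1 write a[1]=3 → slow++,fast++
(s=1,f=2) a[fast]=4≠a[slow]=3 write a[2]=4 → slow++,fast++
(s=2,f=3) a[fast]=5≠a[slow]=4 write a[3]=5 → slow++,fast++
(s=3,f=4) a[fast]=6≠a[slow]=5 write a[4]=6 → slow++,fast++
(s=4,f=5) a[fast]=7≠a[slow]=6 write a[5]=7 → slow++,fast++
(s=5,f=6) a[fast]=9≠a[slow]=7 write a[6]=9 → slow++,fast++
(s=6,f=7) a[fast]=11≠a[slow]=9 write a[7]=11 → slow++,fast++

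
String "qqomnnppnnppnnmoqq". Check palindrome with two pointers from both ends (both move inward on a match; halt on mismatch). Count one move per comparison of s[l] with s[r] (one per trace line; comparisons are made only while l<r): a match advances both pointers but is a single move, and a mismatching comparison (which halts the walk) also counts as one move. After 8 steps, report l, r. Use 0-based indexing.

l=8, r=9

[0,17] 'q'=='q' → l++,r--
[1,16] 'q'=='q' → l++,r--
[2,15] 'o'=='o' → l++,r--
[3,14] 'm'=='m' → l++,r--
[4,13] 'n'=='n' → l++,r--
[5,12] 'n'=='n' → l++,r--
[6,11] 'p'=='p' → l++,r--
[7,10] 'p'=='p' → l++,r--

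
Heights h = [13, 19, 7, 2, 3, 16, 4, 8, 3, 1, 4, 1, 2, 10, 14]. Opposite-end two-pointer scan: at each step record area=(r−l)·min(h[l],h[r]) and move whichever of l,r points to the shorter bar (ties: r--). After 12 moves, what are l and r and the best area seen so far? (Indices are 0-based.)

[0,14] min(13,14)*14=182 best=182 * → l++
[1,14] min(19,14)*13=182 best=182 → r--
[1,13] min(19,10)*12=120 best=182 → r--
[1,12] min(19,2)*11=22 best=182 → r--
[1,11] min(19,1)*10=10 best=182 → r--
[1,10] min(19,4)*9=36 best=182 → r--
[1,9] min(19,1)*8=8 best=182 → r--
[1,8] min(19,3)*7=21 best=182 → r--
[1,7] min(19,8)*6=48 best=182 → r--
[1,6] min(19,4)*5=20 best=182 → r--
[1,5] min(19,16)*4=64 best=182 → r--
[1,4] min(19,3)*3=9 best=182 → r--

l=1, r=3, best area=182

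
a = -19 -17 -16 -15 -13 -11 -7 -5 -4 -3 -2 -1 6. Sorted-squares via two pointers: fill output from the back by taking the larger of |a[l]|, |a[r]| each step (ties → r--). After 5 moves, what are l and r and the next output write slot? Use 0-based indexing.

l=5, r=12, next write slot=7

[0,12] |-19|>|6| out[12]=361 → l++
[1,12] |-17|>|6| out[11]=289 → l++
[2,12] |-16|>|6| out[10]=256 → l++
[3,12] |-15|>|6| out[9]=225 → l++
[4,12] |-13|>|6| out[8]=169 → l++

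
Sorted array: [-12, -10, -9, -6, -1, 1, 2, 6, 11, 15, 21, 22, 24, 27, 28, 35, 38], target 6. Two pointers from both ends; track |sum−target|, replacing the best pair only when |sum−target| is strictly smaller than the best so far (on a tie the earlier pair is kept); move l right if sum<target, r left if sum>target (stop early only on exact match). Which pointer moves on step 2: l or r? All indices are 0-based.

l=0 r=16: -12+38=26 d=20 *, r--
l=0 r=15: -12+35=23 d=17 *, r--

r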